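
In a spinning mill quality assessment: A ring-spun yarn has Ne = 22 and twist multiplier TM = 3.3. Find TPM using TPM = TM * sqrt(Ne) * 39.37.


Formula: TPM = TM * sqrt(Ne) * 39.37
Step 1: sqrt(Ne) = sqrt(22) = 4.6904
Step 2: TM * sqrt(Ne) = 3.3 * 4.6904 = 15.4783
Step 3: TPM = 15.4783 * 39.37 = 609 twists/m

609 twists/m


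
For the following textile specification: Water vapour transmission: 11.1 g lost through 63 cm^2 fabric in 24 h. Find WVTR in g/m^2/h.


Formula: WVTR = mass_loss / (area * time)
Step 1: Convert area: 63 cm^2 = 0.0063 m^2
Step 2: WVTR = 11.1 g / (0.0063 m^2 * 24 h)
Step 3: WVTR = 11.1 / 0.1512 = 73.4 g/m^2/h

73.4 g/m^2/h


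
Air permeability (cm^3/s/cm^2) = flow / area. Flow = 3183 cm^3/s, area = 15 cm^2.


Formula: Air Permeability = Airflow / Test Area
AP = 3183 cm^3/s / 15 cm^2
AP = 212.2 cm^3/s/cm^2

212.2 cm^3/s/cm^2


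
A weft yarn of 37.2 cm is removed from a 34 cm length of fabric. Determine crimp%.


Formula: Crimp% = ((L_yarn - L_fabric) / L_fabric) * 100
Step 1: Extension = 37.2 - 34 = 3.2 cm
Step 2: Crimp% = (3.2 / 34) * 100
Step 3: Crimp% = 0.094118 * 100 = 9.4118% ≈ 9.4%

9.4%


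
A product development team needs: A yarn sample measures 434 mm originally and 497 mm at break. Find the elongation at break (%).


Formula: Elongation (%) = ((L_break - L0) / L0) * 100
Step 1: Extension = 497 - 434 = 63 mm
Step 2: Elongation = (63 / 434) * 100
Step 3: Elongation = 0.145161 * 100 = 14.5161% ≈ 14.5%

14.5%


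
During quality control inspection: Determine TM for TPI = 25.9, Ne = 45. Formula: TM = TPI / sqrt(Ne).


Formula: TM = TPI / sqrt(Ne)
Step 1: sqrt(Ne) = sqrt(45) = 6.7082
Step 2: TM = 25.9 / 6.7082 = 3.86

3.86 TM


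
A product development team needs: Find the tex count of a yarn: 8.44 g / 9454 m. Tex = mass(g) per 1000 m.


Formula: Tex = (mass_g / length_m) * 1000
Substituting: Tex = (8.44 / 9454) * 1000
Intermediate: 8.44 / 9454 = 0.00089274 g/m
Tex = 0.00089274 * 1000 = 0.89 tex

0.89 tex


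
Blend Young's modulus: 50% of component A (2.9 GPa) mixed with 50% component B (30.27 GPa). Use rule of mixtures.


Formula: Blend property = (fraction_A * property_A) + (fraction_B * property_B)
Step 1: Contribution A = 50/100 * 2.9 GPa = 1.45 GPa
Step 2: Contribution B = 50/100 * 30.27 GPa = 15.135 GPa
Step 3: Blend Young's modulus = 1.45 + 15.135 = 16.585 GPa

16.585 GPa


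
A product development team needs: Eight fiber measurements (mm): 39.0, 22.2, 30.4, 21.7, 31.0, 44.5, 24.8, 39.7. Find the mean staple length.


Formula: Mean = sum of lengths / count
Sum = 39.0 + 22.2 + 30.4 + 21.7 + 31.0 + 44.5 + 24.8 + 39.7
Sum = 253.3 mm
Mean = 253.3 / 8 = 31.66 mm

31.66 mm


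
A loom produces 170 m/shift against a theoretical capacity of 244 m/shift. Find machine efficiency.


Formula: Efficiency% = (Actual output / Theoretical output) * 100
Efficiency% = (170 / 244) * 100
Efficiency% = 0.696721 * 100 = 69.6721% ≈ 69.7%

69.7%


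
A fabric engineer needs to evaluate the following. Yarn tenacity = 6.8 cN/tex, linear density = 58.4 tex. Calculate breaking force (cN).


Formula: Breaking force = Tenacity * Linear density
F = 6.8 cN/tex * 58.4 tex
F = 397.12 cN

397.12 cN


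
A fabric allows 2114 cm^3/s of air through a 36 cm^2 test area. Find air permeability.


Formula: Air Permeability = Airflow / Test Area
AP = 2114 cm^3/s / 36 cm^2
AP = 58.7 cm^3/s/cm^2

58.7 cm^3/s/cm^2


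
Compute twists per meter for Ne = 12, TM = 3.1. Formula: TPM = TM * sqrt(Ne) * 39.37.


Formula: TPM = TM * sqrt(Ne) * 39.37
Step 1: sqrt(Ne) = sqrt(12) = 3.4641
Step 2: TM * sqrt(Ne) = 3.1 * 3.4641 = 10.7387
Step 3: TPM = 10.7387 * 39.37 = 423 twists/m

423 twists/m


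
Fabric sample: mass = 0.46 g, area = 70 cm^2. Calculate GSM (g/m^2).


Formula: GSM = mass_g / area_m2
Step 1: Convert area: 70 cm^2 = 70 / 10000 = 0.007 m^2
Step 2: GSM = 0.46 g / 0.007 m^2 = 65.7 g/m^2

65.7 g/m^2


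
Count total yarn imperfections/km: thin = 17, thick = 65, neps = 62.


Formula: Total = thin places + thick places + neps
Total = 17 + 65 + 62
Total = 144 imperfections/km

144 imperfections/km


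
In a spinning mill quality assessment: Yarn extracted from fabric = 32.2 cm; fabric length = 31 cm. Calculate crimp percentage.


Formula: Crimp% = ((L_yarn - L_fabric) / L_fabric) * 100
Step 1: Extension = 32.2 - 31 = 1.2 cm
Step 2: Crimp% = (1.2 / 31) * 100
Step 3: Crimp% = 0.03871 * 100 = 3.871% ≈ 3.9%

3.9%


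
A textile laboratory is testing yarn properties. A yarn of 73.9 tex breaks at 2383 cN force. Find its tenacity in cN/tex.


Formula: Tenacity = Breaking force / Linear density
Tenacity = 2383 cN / 73.9 tex
Tenacity = 32.25 cN/tex

32.25 cN/tex


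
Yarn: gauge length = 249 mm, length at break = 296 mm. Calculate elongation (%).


Formula: Elongation (%) = ((L_break - L0) / L0) * 100
Step 1: Extension = 296 - 249 = 47 mm
Step 2: Elongation = (47 / 249) * 100
Step 3: Elongation = 0.188755 * 100 = 18.8755% ≈ 18.9%

18.9%


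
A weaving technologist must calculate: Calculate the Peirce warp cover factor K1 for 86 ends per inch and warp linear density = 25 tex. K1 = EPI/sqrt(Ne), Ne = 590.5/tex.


Formula: K1 = EPI / sqrt(Ne), with Ne = 590.5 / tex_warp
Step 1: Ne = 590.5 / 25 = 23.62
Step 2: sqrt(Ne) = sqrt(23.62) = 4.86
Step 3: K1 = 86 / 4.86 = 17.7

17.7


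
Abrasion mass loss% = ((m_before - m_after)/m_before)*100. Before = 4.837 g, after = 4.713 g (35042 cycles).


Formula: Mass loss% = ((m_before - m_after) / m_before) * 100
Step 1: Mass loss = 4.837 - 4.713 = 0.124 g
Step 2: Ratio = 0.124 / 4.837 = 0.0256357
Step 3: Mass loss% = 0.0256357 * 100 = 2.56357% ≈ 2.56%

2.56%


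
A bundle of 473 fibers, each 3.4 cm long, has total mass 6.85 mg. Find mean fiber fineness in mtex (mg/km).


Formula: fineness (mtex) = mass (mg) / total length (km) = (mass_mg / total_length_m) * 1000
Step 1: Convert fiber length: 3.4 cm = 0.034 m
Step 2: Total fiber length = 473 * 0.034 = 16.082 m
Step 3: Linear density = 6.85 mg / 16.082 m = 0.4259 mg/m
Step 4: fineness = 0.4259 * 1000 = 425.9 mtex

425.9 mtex


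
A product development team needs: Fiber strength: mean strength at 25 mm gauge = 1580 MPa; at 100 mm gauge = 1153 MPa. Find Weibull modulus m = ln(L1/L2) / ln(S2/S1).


Formula: m = ln(L1/L2) / ln(S2/S1)
Step 1: ln(L1/L2) = ln(25/100) = -1.38629
Step 2: S2/S1 = 1153/1580 = 0.72975
Step 3: ln(S2/S1) = ln(0.72975) = -0.31505
Step 4: m = -1.38629 / -0.31505 = 4.40

4.40 (Weibull m)


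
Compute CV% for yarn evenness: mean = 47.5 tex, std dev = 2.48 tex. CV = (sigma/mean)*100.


Formula: CV% = (standard deviation / mean) * 100
Step 1: Ratio = 2.48 / 47.5 = 0.052211
Step 2: CV% = 0.052211 * 100 = 5.2211% ≈ 5.2%

5.2%


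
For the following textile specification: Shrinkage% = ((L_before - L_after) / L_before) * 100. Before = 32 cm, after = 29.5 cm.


Formula: Shrinkage% = ((L_before - L_after) / L_before) * 100
Step 1: Shrinkage = 32 - 29.5 = 2.5 cm
Step 2: Shrinkage% = (2.5 / 32) * 100
Step 3: Shrinkage% = 0.078125 * 100 = 7.8125% ≈ 7.8%

7.8%


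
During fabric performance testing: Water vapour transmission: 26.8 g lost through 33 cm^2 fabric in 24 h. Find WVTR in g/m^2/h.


Formula: WVTR = mass_loss / (area * time)
Step 1: Convert area: 33 cm^2 = 0.0033 m^2
Step 2: WVTR = 26.8 g / (0.0033 m^2 * 24 h)
Step 3: WVTR = 26.8 / 0.0792 = 338.4 g/m^2/h

338.4 g/m^2/h


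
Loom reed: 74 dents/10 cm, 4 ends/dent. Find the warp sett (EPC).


Formula: EPC = (dents per 10 cm * ends per dent) / 10
Step 1: Total ends per 10 cm = 74 * 4 = 296
Step 2: EPC = 296 / 10 = 29.6 ends/cm

29.6 ends/cm


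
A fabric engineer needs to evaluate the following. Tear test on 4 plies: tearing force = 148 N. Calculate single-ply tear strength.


Formula: Per-ply strength = Total force / Number of plies
Per-ply = 148 N / 4
Per-ply = 37 N

37 N


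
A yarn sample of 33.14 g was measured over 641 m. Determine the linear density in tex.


Formula: Tex = (mass_g / length_m) * 1000
Substituting: Tex = (33.14 / 641) * 1000
Intermediate: 33.14 / 641 = 0.05170047 g/m
Tex = 0.05170047 * 1000 = 51.70 tex

51.70 tex


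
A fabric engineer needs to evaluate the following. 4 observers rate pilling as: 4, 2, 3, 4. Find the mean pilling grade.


Formula: Mean = sum / count
Sum = 4 + 2 + 3 + 4 = 13
Mean = 13 / 4 = 3.3

3.3


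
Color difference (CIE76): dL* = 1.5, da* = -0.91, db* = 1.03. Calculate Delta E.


Formula: Delta E = sqrt(dL*^2 + da*^2 + db*^2)
Step 1: dL*^2 = 1.5^2 = 2.25
Step 2: da*^2 = (-0.91)^2 = 0.8281
Step 3: db*^2 = 1.03^2 = 1.0609
Step 4: Sum = 2.25 + 0.8281 + 1.0609 = 4.139
Step 5: Delta E = sqrt(4.139) = 2.03

2.03 Delta E


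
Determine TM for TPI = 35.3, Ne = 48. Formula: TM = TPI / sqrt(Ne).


Formula: TM = TPI / sqrt(Ne)
Step 1: sqrt(Ne) = sqrt(48) = 6.9282
Step 2: TM = 35.3 / 6.9282 = 5.10

5.10 TM


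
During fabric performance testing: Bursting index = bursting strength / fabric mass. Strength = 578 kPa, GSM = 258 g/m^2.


Formula: Bursting Index = Bursting Strength / Fabric GSM
BI = 578 kPa / 258 g/m^2
BI = 2.240 kPa/(g/m^2)

2.240 kPa/(g/m^2)


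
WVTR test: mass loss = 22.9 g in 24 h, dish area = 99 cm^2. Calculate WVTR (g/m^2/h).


Formula: WVTR = mass_loss / (area * time)
Step 1: Convert area: 99 cm^2 = 0.0099 m^2
Step 2: WVTR = 22.9 g / (0.0099 m^2 * 24 h)
Step 3: WVTR = 22.9 / 0.2376 = 96.4 g/m^2/h

96.4 g/m^2/h


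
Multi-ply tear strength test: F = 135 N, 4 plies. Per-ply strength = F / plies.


Formula: Per-ply strength = Total force / Number of plies
Per-ply = 135 N / 4
Per-ply = 33.75 N

33.75 N


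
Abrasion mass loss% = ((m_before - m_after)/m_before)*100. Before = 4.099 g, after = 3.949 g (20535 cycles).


Formula: Mass loss% = ((m_before - m_after) / m_before) * 100
Step 1: Mass loss = 4.099 - 3.949 = 0.15 g
Step 2: Ratio = 0.15 / 4.099 = 0.0365943
Step 3: Mass loss% = 0.0365943 * 100 = 3.65943% ≈ 3.66%

3.66%


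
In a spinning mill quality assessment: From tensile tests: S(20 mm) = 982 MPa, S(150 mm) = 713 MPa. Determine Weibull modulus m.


Formula: m = ln(L1/L2) / ln(S2/S1)
Step 1: ln(L1/L2) = ln(20/150) = -2.01490
Step 2: S2/S1 = 713/982 = 0.72607
Step 3: ln(S2/S1) = ln(0.72607) = -0.32011
Step 4: m = -2.01490 / -0.32011 = 6.29

6.29 (Weibull m)


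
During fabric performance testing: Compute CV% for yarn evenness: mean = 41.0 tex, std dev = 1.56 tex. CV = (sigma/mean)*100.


Formula: CV% = (standard deviation / mean) * 100
Step 1: Ratio = 1.56 / 41.0 = 0.038049
Step 2: CV% = 0.038049 * 100 = 3.8049% ≈ 3.8%

3.8%


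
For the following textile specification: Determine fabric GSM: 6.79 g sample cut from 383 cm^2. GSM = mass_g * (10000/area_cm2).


Formula: GSM = mass_g / area_m2
Step 1: Convert area: 383 cm^2 = 383 / 10000 = 0.0383 m^2
Step 2: GSM = 6.79 g / 0.0383 m^2 = 177.3 g/m^2

177.3 g/m^2


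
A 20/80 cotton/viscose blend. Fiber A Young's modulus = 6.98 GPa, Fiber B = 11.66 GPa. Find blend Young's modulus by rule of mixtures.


Formula: Blend property = (fraction_A * property_A) + (fraction_B * property_B)
Step 1: Contribution A = 20/100 * 6.98 GPa = 1.396 GPa
Step 2: Contribution B = 80/100 * 11.66 GPa = 9.328 GPa
Step 3: Blend Young's modulus = 1.396 + 9.328 = 10.724 GPa

10.724 GPa


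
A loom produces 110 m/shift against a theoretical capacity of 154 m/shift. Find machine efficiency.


Formula: Efficiency% = (Actual output / Theoretical output) * 100
Efficiency% = (110 / 154) * 100
Efficiency% = 0.714286 * 100 = 71.4286% ≈ 71.4%

71.4%


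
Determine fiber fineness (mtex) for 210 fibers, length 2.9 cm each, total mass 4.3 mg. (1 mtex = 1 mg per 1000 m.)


Formula: fineness (mtex) = mass (mg) / total length (km) = (mass_mg / total_length_m) * 1000
Step 1: Convert fiber length: 2.9 cm = 0.029 m
Step 2: Total fiber length = 210 * 0.029 = 6.09 m
Step 3: Linear density = 4.3 mg / 6.09 m = 0.7061 mg/m
Step 4: fineness = 0.7061 * 1000 = 706.1 mtex

706.1 mtex


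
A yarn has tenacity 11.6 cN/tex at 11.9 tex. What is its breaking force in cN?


Formula: Breaking force = Tenacity * Linear density
F = 11.6 cN/tex * 11.9 tex
F = 138.04 cN

138.04 cN


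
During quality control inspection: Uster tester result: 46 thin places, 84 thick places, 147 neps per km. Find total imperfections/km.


Formula: Total = thin places + thick places + neps
Total = 46 + 84 + 147
Total = 277 imperfections/km

277 imperfections/km


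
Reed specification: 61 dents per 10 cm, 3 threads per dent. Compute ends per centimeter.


Formula: EPC = (dents per 10 cm * ends per dent) / 10
Step 1: Total ends per 10 cm = 61 * 3 = 183
Step 2: EPC = 183 / 10 = 18.3 ends/cm

18.3 ends/cm


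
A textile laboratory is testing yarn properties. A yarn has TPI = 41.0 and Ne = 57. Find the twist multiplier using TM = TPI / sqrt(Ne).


Formula: TM = TPI / sqrt(Ne)
Step 1: sqrt(Ne) = sqrt(57) = 7.5498
Step 2: TM = 41.0 / 7.5498 = 5.43

5.43 TM


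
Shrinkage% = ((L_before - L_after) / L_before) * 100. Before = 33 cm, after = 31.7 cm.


Formula: Shrinkage% = ((L_before - L_after) / L_before) * 100
Step 1: Shrinkage = 33 - 31.7 = 1.3 cm
Step 2: Shrinkage% = (1.3 / 33) * 100
Step 3: Shrinkage% = 0.039394 * 100 = 3.9394% ≈ 3.9%

3.9%


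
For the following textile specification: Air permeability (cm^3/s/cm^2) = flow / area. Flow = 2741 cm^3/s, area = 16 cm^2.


Formula: Air Permeability = Airflow / Test Area
AP = 2741 cm^3/s / 16 cm^2
AP = 171.3 cm^3/s/cm^2

171.3 cm^3/s/cm^2


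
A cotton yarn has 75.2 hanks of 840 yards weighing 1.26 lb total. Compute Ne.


Formula: Ne = hanks / mass_lb
Substituting: Ne = 75.2 / 1.26
Ne = 59.7

59.7 Ne


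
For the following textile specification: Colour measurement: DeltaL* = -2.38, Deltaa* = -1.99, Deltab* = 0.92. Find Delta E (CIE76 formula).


Formula: Delta E = sqrt(dL*^2 + da*^2 + db*^2)
Step 1: dL*^2 = (-2.38)^2 = 5.6644
Step 2: da*^2 = (-1.99)^2 = 3.9601
Step 3: db*^2 = 0.92^2 = 0.8464
Step 4: Sum = 5.6644 + 3.9601 + 0.8464 = 10.4709
Step 5: Delta E = sqrt(10.4709) = 3.24

3.24 Delta E


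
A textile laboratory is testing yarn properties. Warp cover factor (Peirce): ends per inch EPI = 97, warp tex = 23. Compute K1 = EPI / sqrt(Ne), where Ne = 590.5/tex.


Formula: K1 = EPI / sqrt(Ne), with Ne = 590.5 / tex_warp
Step 1: Ne = 590.5 / 23 = 25.674
Step 2: sqrt(Ne) = sqrt(25.674) = 5.067
Step 3: K1 = 97 / 5.067 = 19.1

19.1


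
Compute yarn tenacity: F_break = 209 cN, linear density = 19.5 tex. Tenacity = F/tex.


Formula: Tenacity = Breaking force / Linear density
Tenacity = 209 cN / 19.5 tex
Tenacity = 10.72 cN/tex

10.72 cN/tex


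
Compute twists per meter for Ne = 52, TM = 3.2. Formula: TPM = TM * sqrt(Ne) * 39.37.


Formula: TPM = TM * sqrt(Ne) * 39.37
Step 1: sqrt(Ne) = sqrt(52) = 7.2111
Step 2: TM * sqrt(Ne) = 3.2 * 7.2111 = 23.0755
Step 3: TPM = 23.0755 * 39.37 = 908 twists/m

908 twists/m


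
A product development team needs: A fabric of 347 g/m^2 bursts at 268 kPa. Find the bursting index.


Formula: Bursting Index = Bursting Strength / Fabric GSM
BI = 268 kPa / 347 g/m^2
BI = 0.772 kPa/(g/m^2)

0.772 kPa/(g/m^2)


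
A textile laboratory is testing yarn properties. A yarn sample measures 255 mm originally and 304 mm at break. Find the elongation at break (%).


Formula: Elongation (%) = ((L_break - L0) / L0) * 100
Step 1: Extension = 304 - 255 = 49 mm
Step 2: Elongation = (49 / 255) * 100
Step 3: Elongation = 0.192157 * 100 = 19.2157% ≈ 19.2%

19.2%


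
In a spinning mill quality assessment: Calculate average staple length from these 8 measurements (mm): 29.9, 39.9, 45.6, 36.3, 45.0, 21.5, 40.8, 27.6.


Formula: Mean = sum of lengths / count
Sum = 29.9 + 39.9 + 45.6 + 36.3 + 45.0 + 21.5 + 40.8 + 27.6
Sum = 286.6 mm
Mean = 286.6 / 8 = 35.83 mm

35.83 mm


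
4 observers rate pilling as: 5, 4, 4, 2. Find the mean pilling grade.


Formula: Mean = sum / count
Sum = 5 + 4 + 4 + 2 = 15
Mean = 15 / 4 = 3.8

3.8


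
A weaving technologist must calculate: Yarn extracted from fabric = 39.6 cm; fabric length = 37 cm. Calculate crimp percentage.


Formula: Crimp% = ((L_yarn - L_fabric) / L_fabric) * 100
Step 1: Extension = 39.6 - 37 = 2.6 cm
Step 2: Crimp% = (2.6 / 37) * 100
Step 3: Crimp% = 0.07027 * 100 = 7.027% ≈ 7.0%

7.0%


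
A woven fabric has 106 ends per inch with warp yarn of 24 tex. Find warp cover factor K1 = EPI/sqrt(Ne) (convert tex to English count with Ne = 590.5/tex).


Formula: K1 = EPI / sqrt(Ne), with Ne = 590.5 / tex_warp
Step 1: Ne = 590.5 / 24 = 24.604
Step 2: sqrt(Ne) = sqrt(24.604) = 4.9602
Step 3: K1 = 106 / 4.9602 = 21.4

21.4


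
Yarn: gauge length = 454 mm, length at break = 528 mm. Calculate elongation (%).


Formula: Elongation (%) = ((L_break - L0) / L0) * 100
Step 1: Extension = 528 - 454 = 74 mm
Step 2: Elongation = (74 / 454) * 100
Step 3: Elongation = 0.162996 * 100 = 16.2996% ≈ 16.3%

16.3%


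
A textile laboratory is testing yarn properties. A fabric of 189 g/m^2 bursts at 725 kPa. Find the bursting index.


Formula: Bursting Index = Bursting Strength / Fabric GSM
BI = 725 kPa / 189 g/m^2
BI = 3.836 kPa/(g/m^2)

3.836 kPa/(g/m^2)


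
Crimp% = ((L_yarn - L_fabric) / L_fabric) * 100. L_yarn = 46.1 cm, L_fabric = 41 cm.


Formula: Crimp% = ((L_yarn - L_fabric) / L_fabric) * 100
Step 1: Extension = 46.1 - 41 = 5.1 cm
Step 2: Crimp% = (5.1 / 41) * 100
Step 3: Crimp% = 0.12439 * 100 = 12.439% ≈ 12.4%

12.4%


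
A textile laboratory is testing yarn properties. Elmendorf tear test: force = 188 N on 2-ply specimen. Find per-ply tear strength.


Formula: Per-ply strength = Total force / Number of plies
Per-ply = 188 N / 2
Per-ply = 94 N

94 N


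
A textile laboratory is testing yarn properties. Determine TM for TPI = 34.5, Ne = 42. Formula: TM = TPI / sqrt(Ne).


Formula: TM = TPI / sqrt(Ne)
Step 1: sqrt(Ne) = sqrt(42) = 6.4807
Step 2: TM = 34.5 / 6.4807 = 5.32

5.32 TM


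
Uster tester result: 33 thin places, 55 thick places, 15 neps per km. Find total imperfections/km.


Formula: Total = thin places + thick places + neps
Total = 33 + 55 + 15
Total = 103 imperfections/km

103 imperfections/km


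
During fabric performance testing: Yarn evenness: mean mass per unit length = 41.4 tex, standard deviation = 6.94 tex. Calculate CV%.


Formula: CV% = (standard deviation / mean) * 100
Step 1: Ratio = 6.94 / 41.4 = 0.167633
Step 2: CV% = 0.167633 * 100 = 16.7633% ≈ 16.8%

16.8%


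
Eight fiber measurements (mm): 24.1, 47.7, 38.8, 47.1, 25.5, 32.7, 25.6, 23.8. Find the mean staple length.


Formula: Mean = sum of lengths / count
Sum = 24.1 + 47.7 + 38.8 + 47.1 + 25.5 + 32.7 + 25.6 + 23.8
Sum = 265.3 mm
Mean = 265.3 / 8 = 33.16 mm

33.16 mm


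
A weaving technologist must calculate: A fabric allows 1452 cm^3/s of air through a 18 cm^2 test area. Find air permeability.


Formula: Air Permeability = Airflow / Test Area
AP = 1452 cm^3/s / 18 cm^2
AP = 80.7 cm^3/s/cm^2

80.7 cm^3/s/cm^2


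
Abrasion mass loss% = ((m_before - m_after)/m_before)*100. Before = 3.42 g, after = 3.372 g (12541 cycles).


Formula: Mass loss% = ((m_before - m_after) / m_before) * 100
Step 1: Mass loss = 3.42 - 3.372 = 0.048 g
Step 2: Ratio = 0.048 / 3.42 = 0.0140351
Step 3: Mass loss% = 0.0140351 * 100 = 1.40351% ≈ 1.40%

1.40%


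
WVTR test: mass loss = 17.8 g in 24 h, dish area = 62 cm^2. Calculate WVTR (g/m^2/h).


Formula: WVTR = mass_loss / (area * time)
Step 1: Convert area: 62 cm^2 = 0.0062 m^2
Step 2: WVTR = 17.8 g / (0.0062 m^2 * 24 h)
Step 3: WVTR = 17.8 / 0.1488 = 119.6 g/m^2/h

119.6 g/m^2/h


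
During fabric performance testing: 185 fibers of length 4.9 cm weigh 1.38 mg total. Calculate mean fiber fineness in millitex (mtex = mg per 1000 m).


Formula: fineness (mtex) = mass (mg) / total length (km) = (mass_mg / total_length_m) * 1000
Step 1: Convert fiber length: 4.9 cm = 0.049 m
Step 2: Total fiber length = 185 * 0.049 = 9.065 m
Step 3: Linear density = 1.38 mg / 9.065 m = 0.1522 mg/m
Step 4: fineness = 0.1522 * 1000 = 152.2 mtex

152.2 mtex


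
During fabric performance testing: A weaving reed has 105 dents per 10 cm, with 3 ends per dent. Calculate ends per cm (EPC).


Formula: EPC = (dents per 10 cm * ends per dent) / 10
Step 1: Total ends per 10 cm = 105 * 3 = 315
Step 2: EPC = 315 / 10 = 31.5 ends/cm

31.5 ends/cm


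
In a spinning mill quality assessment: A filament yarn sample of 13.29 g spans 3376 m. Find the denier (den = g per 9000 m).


Formula: den = (mass_g / length_m) * 9000
Substituting: den = (13.29 / 3376) * 9000
Intermediate: 13.29 / 3376 = 0.00393661 g/m
den = 0.00393661 * 9000 = 35.4 denier

35.4 denier


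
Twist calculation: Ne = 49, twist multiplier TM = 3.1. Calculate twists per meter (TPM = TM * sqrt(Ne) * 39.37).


Formula: TPM = TM * sqrt(Ne) * 39.37
Step 1: sqrt(Ne) = sqrt(49) = 7
Step 2: TM * sqrt(Ne) = 3.1 * 7 = 21.7
Step 3: TPM = 21.7 * 39.37 = 854 twists/m

854 twists/m


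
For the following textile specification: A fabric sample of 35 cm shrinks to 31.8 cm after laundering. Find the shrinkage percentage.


Formula: Shrinkage% = ((L_before - L_after) / L_before) * 100
Step 1: Shrinkage = 35 - 31.8 = 3.2 cm
Step 2: Shrinkage% = (3.2 / 35) * 100
Step 3: Shrinkage% = 0.091429 * 100 = 9.1429% ≈ 9.1%

9.1%


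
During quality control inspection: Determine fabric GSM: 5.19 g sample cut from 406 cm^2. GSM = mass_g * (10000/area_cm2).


Formula: GSM = mass_g / area_m2
Step 1: Convert area: 406 cm^2 = 406 / 10000 = 0.0406 m^2
Step 2: GSM = 5.19 g / 0.0406 m^2 = 127.8 g/m^2

127.8 g/m^2


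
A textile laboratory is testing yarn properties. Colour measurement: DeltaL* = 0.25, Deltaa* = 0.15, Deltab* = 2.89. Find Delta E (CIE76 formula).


Formula: Delta E = sqrt(dL*^2 + da*^2 + db*^2)
Step 1: dL*^2 = 0.25^2 = 0.0625
Step 2: da*^2 = 0.15^2 = 0.0225
Step 3: db*^2 = 2.89^2 = 8.3521
Step 4: Sum = 0.0625 + 0.0225 + 8.3521 = 8.4371
Step 5: Delta E = sqrt(8.4371) = 2.9

2.9 Delta E


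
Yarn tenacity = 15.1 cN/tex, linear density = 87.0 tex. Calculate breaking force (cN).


Formula: Breaking force = Tenacity * Linear density
F = 15.1 cN/tex * 87.0 tex
F = 1313.70 cN

1313.70 cN


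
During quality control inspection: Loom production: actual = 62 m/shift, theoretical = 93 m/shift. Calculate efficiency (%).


Formula: Efficiency% = (Actual output / Theoretical output) * 100
Efficiency% = (62 / 93) * 100
Efficiency% = 0.666667 * 100 = 66.6667% ≈ 66.7%

66.7%


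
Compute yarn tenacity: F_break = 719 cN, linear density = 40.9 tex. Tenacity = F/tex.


Formula: Tenacity = Breaking force / Linear density
Tenacity = 719 cN / 40.9 tex
Tenacity = 17.58 cN/tex

17.58 cN/tex


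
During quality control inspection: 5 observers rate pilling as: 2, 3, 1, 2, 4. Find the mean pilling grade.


Formula: Mean = sum / count
Sum = 2 + 3 + 1 + 2 + 4 = 12
Mean = 12 / 5 = 2.4

2.4


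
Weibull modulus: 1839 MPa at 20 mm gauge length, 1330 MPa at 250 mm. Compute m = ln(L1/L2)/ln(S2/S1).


Formula: m = ln(L1/L2) / ln(S2/S1)
Step 1: ln(L1/L2) = ln(20/250) = -2.52573
Step 2: S2/S1 = 1330/1839 = 0.72322
Step 3: ln(S2/S1) = ln(0.72322) = -0.32404
Step 4: m = -2.52573 / -0.32404 = 7.79

7.79 (Weibull m)


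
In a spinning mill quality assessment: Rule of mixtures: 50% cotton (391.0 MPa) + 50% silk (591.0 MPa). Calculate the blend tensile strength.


Formula: Blend property = (fraction_A * property_A) + (fraction_B * property_B)
Step 1: Contribution A = 50/100 * 391.0 MPa = 195.5 MPa
Step 2: Contribution B = 50/100 * 591.0 MPa = 295.5 MPa
Step 3: Blend tensile strength = 195.5 + 295.5 = 491.0 MPa

491.0 MPa


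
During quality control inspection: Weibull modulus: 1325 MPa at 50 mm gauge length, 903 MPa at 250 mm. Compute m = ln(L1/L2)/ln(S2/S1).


Formula: m = ln(L1/L2) / ln(S2/S1)
Step 1: ln(L1/L2) = ln(50/250) = -1.60944
Step 2: S2/S1 = 903/1325 = 0.68151
Step 3: ln(S2/S1) = ln(0.68151) = -0.38344
Step 4: m = -1.60944 / -0.38344 = 4.20

4.20 (Weibull m)


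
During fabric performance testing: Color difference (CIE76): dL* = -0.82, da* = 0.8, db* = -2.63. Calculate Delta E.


Formula: Delta E = sqrt(dL*^2 + da*^2 + db*^2)
Step 1: dL*^2 = (-0.82)^2 = 0.6724
Step 2: da*^2 = 0.8^2 = 0.64
Step 3: db*^2 = (-2.63)^2 = 6.9169
Step 4: Sum = 0.6724 + 0.64 + 6.9169 = 8.2293
Step 5: Delta E = sqrt(8.2293) = 2.87

2.87 Delta E


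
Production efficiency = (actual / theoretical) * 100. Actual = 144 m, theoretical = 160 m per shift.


Formula: Efficiency% = (Actual output / Theoretical output) * 100
Efficiency% = (144 / 160) * 100
Efficiency% = 0.9 * 100 = 90.0%

90.0%


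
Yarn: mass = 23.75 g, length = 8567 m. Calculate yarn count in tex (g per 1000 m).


Formula: Tex = (mass_g / length_m) * 1000
Substituting: Tex = (23.75 / 8567) * 1000
Intermediate: 23.75 / 8567 = 0.00277227 g/m
Tex = 0.00277227 * 1000 = 2.77 tex

2.77 tex


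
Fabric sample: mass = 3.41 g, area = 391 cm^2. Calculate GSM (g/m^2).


Formula: GSM = mass_g / area_m2
Step 1: Convert area: 391 cm^2 = 391 / 10000 = 0.0391 m^2
Step 2: GSM = 3.41 g / 0.0391 m^2 = 87.2 g/m^2

87.2 g/m^2


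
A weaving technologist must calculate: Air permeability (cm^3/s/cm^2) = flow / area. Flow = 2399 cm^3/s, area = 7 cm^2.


Formula: Air Permeability = Airflow / Test Area
AP = 2399 cm^3/s / 7 cm^2
AP = 342.7 cm^3/s/cm^2

342.7 cm^3/s/cm^2


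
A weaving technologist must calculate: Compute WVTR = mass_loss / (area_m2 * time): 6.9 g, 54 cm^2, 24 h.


Formula: WVTR = mass_loss / (area * time)
Step 1: Convert area: 54 cm^2 = 0.0054 m^2
Step 2: WVTR = 6.9 g / (0.0054 m^2 * 24 h)
Step 3: WVTR = 6.9 / 0.1296 = 53.2 g/m^2/h

53.2 g/m^2/h


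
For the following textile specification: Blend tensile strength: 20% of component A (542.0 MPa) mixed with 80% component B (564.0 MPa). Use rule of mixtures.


Formula: Blend property = (fraction_A * property_A) + (fraction_B * property_B)
Step 1: Contribution A = 20/100 * 542.0 MPa = 108.4 MPa
Step 2: Contribution B = 80/100 * 564.0 MPa = 451.2 MPa
Step 3: Blend tensile strength = 108.4 + 451.2 = 559.6 MPa

559.6 MPa


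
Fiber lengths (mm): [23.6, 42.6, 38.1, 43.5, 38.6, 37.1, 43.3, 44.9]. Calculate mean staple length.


Formula: Mean = sum of lengths / count
Sum = 23.6 + 42.6 + 38.1 + 43.5 + 38.6 + 37.1 + 43.3 + 44.9
Sum = 311.7 mm
Mean = 311.7 / 8 = 38.96 mm

38.96 mm


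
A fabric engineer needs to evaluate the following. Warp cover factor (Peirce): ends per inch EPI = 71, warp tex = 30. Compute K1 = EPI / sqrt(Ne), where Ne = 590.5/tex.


Formula: K1 = EPI / sqrt(Ne), with Ne = 590.5 / tex_warp
Step 1: Ne = 590.5 / 30 = 19.683
Step 2: sqrt(Ne) = sqrt(19.683) = 4.4366
Step 3: K1 = 71 / 4.4366 = 16.0

16.0


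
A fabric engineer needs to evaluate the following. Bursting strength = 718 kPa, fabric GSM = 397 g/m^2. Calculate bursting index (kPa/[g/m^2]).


Formula: Bursting Index = Bursting Strength / Fabric GSM
BI = 718 kPa / 397 g/m^2
BI = 1.809 kPa/(g/m^2)

1.809 kPa/(g/m^2)


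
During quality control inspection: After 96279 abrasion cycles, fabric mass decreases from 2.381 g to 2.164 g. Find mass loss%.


Formula: Mass loss% = ((m_before - m_after) / m_before) * 100
Step 1: Mass loss = 2.381 - 2.164 = 0.217 g
Step 2: Ratio = 0.217 / 2.381 = 0.0911382
Step 3: Mass loss% = 0.0911382 * 100 = 9.11382% ≈ 9.11%

9.11%


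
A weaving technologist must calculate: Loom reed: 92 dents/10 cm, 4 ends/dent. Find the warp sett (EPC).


Formula: EPC = (dents per 10 cm * ends per dent) / 10
Step 1: Total ends per 10 cm = 92 * 4 = 368
Step 2: EPC = 368 / 10 = 36.8 ends/cm

36.8 ends/cm


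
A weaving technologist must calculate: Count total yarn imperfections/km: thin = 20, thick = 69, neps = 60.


Formula: Total = thin places + thick places + neps
Total = 20 + 69 + 60
Total = 149 imperfections/km

149 imperfections/km


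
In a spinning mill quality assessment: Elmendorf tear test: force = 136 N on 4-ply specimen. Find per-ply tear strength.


Formula: Per-ply strength = Total force / Number of plies
Per-ply = 136 N / 4
Per-ply = 34 N

34 N


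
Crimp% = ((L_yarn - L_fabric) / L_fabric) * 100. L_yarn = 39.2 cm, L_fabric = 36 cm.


Formula: Crimp% = ((L_yarn - L_fabric) / L_fabric) * 100
Step 1: Extension = 39.2 - 36 = 3.2 cm
Step 2: Crimp% = (3.2 / 36) * 100
Step 3: Crimp% = 0.088889 * 100 = 8.8889% ≈ 8.9%

8.9%


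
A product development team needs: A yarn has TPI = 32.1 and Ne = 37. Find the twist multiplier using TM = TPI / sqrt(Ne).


Formula: TM = TPI / sqrt(Ne)
Step 1: sqrt(Ne) = sqrt(37) = 6.0828
Step 2: TM = 32.1 / 6.0828 = 5.28

5.28 TM


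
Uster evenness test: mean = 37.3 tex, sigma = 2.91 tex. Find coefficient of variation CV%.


Formula: CV% = (standard deviation / mean) * 100
Step 1: Ratio = 2.91 / 37.3 = 0.078016
Step 2: CV% = 0.078016 * 100 = 7.8016% ≈ 7.8%

7.8%


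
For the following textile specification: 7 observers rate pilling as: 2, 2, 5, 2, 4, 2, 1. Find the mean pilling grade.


Formula: Mean = sum / count
Sum = 2 + 2 + 5 + 2 + 4 + 2 + 1 = 18
Mean = 18 / 7 = 2.6

2.6


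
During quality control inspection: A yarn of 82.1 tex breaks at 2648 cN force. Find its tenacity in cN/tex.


Formula: Tenacity = Breaking force / Linear density
Tenacity = 2648 cN / 82.1 tex
Tenacity = 32.25 cN/tex

32.25 cN/tex


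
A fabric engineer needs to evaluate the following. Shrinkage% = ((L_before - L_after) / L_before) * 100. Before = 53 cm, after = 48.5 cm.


Formula: Shrinkage% = ((L_before - L_after) / L_before) * 100
Step 1: Shrinkage = 53 - 48.5 = 4.5 cm
Step 2: Shrinkage% = (4.5 / 53) * 100
Step 3: Shrinkage% = 0.084906 * 100 = 8.4906% ≈ 8.5%

8.5%


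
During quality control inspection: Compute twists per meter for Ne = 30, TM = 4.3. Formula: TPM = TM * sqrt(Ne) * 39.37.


Formula: TPM = TM * sqrt(Ne) * 39.37
Step 1: sqrt(Ne) = sqrt(30) = 5.4772
Step 2: TM * sqrt(Ne) = 4.3 * 5.4772 = 23.552
Step 3: TPM = 23.552 * 39.37 = 927 twists/m

927 twists/m


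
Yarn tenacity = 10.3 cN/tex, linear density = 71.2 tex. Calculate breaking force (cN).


Formula: Breaking force = Tenacity * Linear density
F = 10.3 cN/tex * 71.2 tex
F = 733.36 cN

733.36 cN


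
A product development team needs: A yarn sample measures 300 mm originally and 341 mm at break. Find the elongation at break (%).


Formula: Elongation (%) = ((L_break - L0) / L0) * 100
Step 1: Extension = 341 - 300 = 41 mm
Step 2: Elongation = (41 / 300) * 100
Step 3: Elongation = 0.136667 * 100 = 13.6667% ≈ 13.7%

13.7%


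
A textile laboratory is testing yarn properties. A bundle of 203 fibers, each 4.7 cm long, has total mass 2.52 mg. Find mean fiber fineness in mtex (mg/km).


Formula: fineness (mtex) = mass (mg) / total length (km) = (mass_mg / total_length_m) * 1000
Step 1: Convert fiber length: 4.7 cm = 0.047 m
Step 2: Total fiber length = 203 * 0.047 = 9.541 m
Step 3: Linear density = 2.52 mg / 9.541 m = 0.2641 mg/m
Step 4: fineness = 0.2641 * 1000 = 264.1 mtex

264.1 mtex


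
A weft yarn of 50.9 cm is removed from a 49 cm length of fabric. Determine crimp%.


Formula: Crimp% = ((L_yarn - L_fabric) / L_fabric) * 100
Step 1: Extension = 50.9 - 49 = 1.9 cm
Step 2: Crimp% = (1.9 / 49) * 100
Step 3: Crimp% = 0.038776 * 100 = 3.8776% ≈ 3.9%

3.9%


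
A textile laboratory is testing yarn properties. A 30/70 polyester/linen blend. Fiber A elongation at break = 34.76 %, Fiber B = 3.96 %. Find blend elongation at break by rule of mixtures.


Formula: Blend property = (fraction_A * property_A) + (fraction_B * property_B)
Step 1: Contribution A = 30/100 * 34.76 % = 10.428 %
Step 2: Contribution B = 70/100 * 3.96 % = 2.772 %
Step 3: Blend elongation at break = 10.428 + 2.772 = 13.2 %

13.2 %


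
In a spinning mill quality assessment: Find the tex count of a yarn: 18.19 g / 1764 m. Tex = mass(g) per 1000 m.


Formula: Tex = (mass_g / length_m) * 1000
Substituting: Tex = (18.19 / 1764) * 1000
Intermediate: 18.19 / 1764 = 0.01031179 g/m
Tex = 0.01031179 * 1000 = 10.31 tex

10.31 tex


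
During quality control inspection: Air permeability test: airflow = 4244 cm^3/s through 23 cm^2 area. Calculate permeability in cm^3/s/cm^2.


Formula: Air Permeability = Airflow / Test Area
AP = 4244 cm^3/s / 23 cm^2
AP = 184.5 cm^3/s/cm^2

184.5 cm^3/s/cm^2


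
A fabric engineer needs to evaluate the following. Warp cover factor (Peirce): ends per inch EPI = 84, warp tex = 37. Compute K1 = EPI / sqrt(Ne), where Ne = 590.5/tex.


Formula: K1 = EPI / sqrt(Ne), with Ne = 590.5 / tex_warp
Step 1: Ne = 590.5 / 37 = 15.959
Step 2: sqrt(Ne) = sqrt(15.959) = 3.9949
Step 3: K1 = 84 / 3.9949 = 21.0

21.0


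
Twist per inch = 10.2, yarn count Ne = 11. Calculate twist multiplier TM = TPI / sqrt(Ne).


Formula: TM = TPI / sqrt(Ne)
Step 1: sqrt(Ne) = sqrt(11) = 3.3166
Step 2: TM = 10.2 / 3.3166 = 3.08

3.08 TM


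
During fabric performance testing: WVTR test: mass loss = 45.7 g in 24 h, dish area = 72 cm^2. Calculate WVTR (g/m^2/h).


Formula: WVTR = mass_loss / (area * time)
Step 1: Convert area: 72 cm^2 = 0.0072 m^2
Step 2: WVTR = 45.7 g / (0.0072 m^2 * 24 h)
Step 3: WVTR = 45.7 / 0.1728 = 264.5 g/m^2/h

264.5 g/m^2/h


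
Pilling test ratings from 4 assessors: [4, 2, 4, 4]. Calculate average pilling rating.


Formula: Mean = sum / count
Sum = 4 + 2 + 4 + 4 = 14
Mean = 14 / 4 = 3.5

3.5


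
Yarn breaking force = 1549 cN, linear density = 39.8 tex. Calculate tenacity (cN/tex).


Formula: Tenacity = Breaking force / Linear density
Tenacity = 1549 cN / 39.8 tex
Tenacity = 38.92 cN/tex

38.92 cN/tex


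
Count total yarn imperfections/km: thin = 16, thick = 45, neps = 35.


Formula: Total = thin places + thick places + neps
Total = 16 + 45 + 35
Total = 96 imperfections/km

96 imperfections/km


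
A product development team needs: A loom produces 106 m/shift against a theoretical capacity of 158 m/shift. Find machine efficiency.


Formula: Efficiency% = (Actual output / Theoretical output) * 100
Efficiency% = (106 / 158) * 100
Efficiency% = 0.670886 * 100 = 67.0886% ≈ 67.1%

67.1%


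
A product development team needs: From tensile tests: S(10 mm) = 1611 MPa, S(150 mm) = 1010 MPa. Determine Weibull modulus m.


Formula: m = ln(L1/L2) / ln(S2/S1)
Step 1: ln(L1/L2) = ln(10/150) = -2.70805
Step 2: S2/S1 = 1010/1611 = 0.62694
Step 3: ln(S2/S1) = ln(0.62694) = -0.46690
Step 4: m = -2.70805 / -0.46690 = 5.80

5.80 (Weibull m)


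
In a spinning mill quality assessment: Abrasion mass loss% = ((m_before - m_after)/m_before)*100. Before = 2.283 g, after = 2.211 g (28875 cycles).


Formula: Mass loss% = ((m_before - m_after) / m_before) * 100
Step 1: Mass loss = 2.283 - 2.211 = 0.072 g
Step 2: Ratio = 0.072 / 2.283 = 0.0315375
Step 3: Mass loss% = 0.0315375 * 100 = 3.15375% ≈ 3.15%

3.15%


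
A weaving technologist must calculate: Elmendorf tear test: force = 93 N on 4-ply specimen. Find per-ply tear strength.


Formula: Per-ply strength = Total force / Number of plies
Per-ply = 93 N / 4
Per-ply = 23.25 N

23.25 N


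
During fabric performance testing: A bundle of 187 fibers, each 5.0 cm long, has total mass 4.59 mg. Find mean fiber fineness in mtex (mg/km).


Formula: fineness (mtex) = mass (mg) / total length (km) = (mass_mg / total_length_m) * 1000
Step 1: Convert fiber length: 5.0 cm = 0.05 m
Step 2: Total fiber length = 187 * 0.05 = 9.35 m
Step 3: Linear density = 4.59 mg / 9.35 m = 0.4909 mg/m
Step 4: fineness = 0.4909 * 1000 = 490.9 mtex

490.9 mtex


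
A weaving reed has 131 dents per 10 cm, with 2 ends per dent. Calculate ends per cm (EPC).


Formula: EPC = (dents per 10 cm * ends per dent) / 10
Step 1: Total ends per 10 cm = 131 * 2 = 262
Step 2: EPC = 262 / 10 = 26.2 ends/cm

26.2 ends/cm


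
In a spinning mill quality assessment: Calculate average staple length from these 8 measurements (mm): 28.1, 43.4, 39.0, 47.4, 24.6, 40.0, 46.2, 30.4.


Formula: Mean = sum of lengths / count
Sum = 28.1 + 43.4 + 39.0 + 47.4 + 24.6 + 40.0 + 46.2 + 30.4
Sum = 299.1 mm
Mean = 299.1 / 8 = 37.39 mm

37.39 mm


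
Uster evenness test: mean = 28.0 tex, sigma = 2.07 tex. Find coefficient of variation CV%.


Formula: CV% = (standard deviation / mean) * 100
Step 1: Ratio = 2.07 / 28.0 = 0.073929
Step 2: CV% = 0.073929 * 100 = 7.3929% ≈ 7.4%

7.4%


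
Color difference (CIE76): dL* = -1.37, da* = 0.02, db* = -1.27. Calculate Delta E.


Formula: Delta E = sqrt(dL*^2 + da*^2 + db*^2)
Step 1: dL*^2 = (-1.37)^2 = 1.8769
Step 2: da*^2 = 0.02^2 = 0.0004
Step 3: db*^2 = (-1.27)^2 = 1.6129
Step 4: Sum = 1.8769 + 0.0004 + 1.6129 = 3.4902
Step 5: Delta E = sqrt(3.4902) = 1.87

1.87 Delta E


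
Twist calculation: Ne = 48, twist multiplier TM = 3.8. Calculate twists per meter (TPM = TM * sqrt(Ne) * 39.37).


Formula: TPM = TM * sqrt(Ne) * 39.37
Step 1: sqrt(Ne) = sqrt(48) = 6.9282
Step 2: TM * sqrt(Ne) = 3.8 * 6.9282 = 26.3272
Step 3: TPM = 26.3272 * 39.37 = 1037 twists/m

1037 twists/m


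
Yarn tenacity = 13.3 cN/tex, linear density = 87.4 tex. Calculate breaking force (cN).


Formula: Breaking force = Tenacity * Linear density
F = 13.3 cN/tex * 87.4 tex
F = 1162.42 cN

1162.42 cN


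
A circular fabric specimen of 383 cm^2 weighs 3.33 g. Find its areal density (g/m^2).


Formula: GSM = mass_g / area_m2
Step 1: Convert area: 383 cm^2 = 383 / 10000 = 0.0383 m^2
Step 2: GSM = 3.33 g / 0.0383 m^2 = 86.9 g/m^2

86.9 g/m^2


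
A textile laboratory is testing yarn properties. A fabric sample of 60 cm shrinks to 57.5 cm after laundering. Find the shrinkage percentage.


Formula: Shrinkage% = ((L_before - L_after) / L_before) * 100
Step 1: Shrinkage = 60 - 57.5 = 2.5 cm
Step 2: Shrinkage% = (2.5 / 60) * 100
Step 3: Shrinkage% = 0.041667 * 100 = 4.1667% ≈ 4.2%

4.2%


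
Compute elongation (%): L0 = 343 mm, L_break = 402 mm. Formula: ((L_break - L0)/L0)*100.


Formula: Elongation (%) = ((L_break - L0) / L0) * 100
Step 1: Extension = 402 - 343 = 59 mm
Step 2: Elongation = (59 / 343) * 100
Step 3: Elongation = 0.172012 * 100 = 17.2012% ≈ 17.2%

17.2%


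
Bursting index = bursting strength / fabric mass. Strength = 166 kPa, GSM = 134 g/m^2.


Formula: Bursting Index = Bursting Strength / Fabric GSM
BI = 166 kPa / 134 g/m^2
BI = 1.239 kPa/(g/m^2)

1.239 kPa/(g/m^2)


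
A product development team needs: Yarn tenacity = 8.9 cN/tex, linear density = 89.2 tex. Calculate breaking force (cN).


Formula: Breaking force = Tenacity * Linear density
F = 8.9 cN/tex * 89.2 tex
F = 793.88 cN

793.88 cN


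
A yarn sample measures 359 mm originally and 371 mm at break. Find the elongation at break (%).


Formula: Elongation (%) = ((L_break - L0) / L0) * 100
Step 1: Extension = 371 - 359 = 12 mm
Step 2: Elongation = (12 / 359) * 100
Step 3: Elongation = 0.033426 * 100 = 3.3426% ≈ 3.3%

3.3%


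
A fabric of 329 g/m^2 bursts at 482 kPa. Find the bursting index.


Formula: Bursting Index = Bursting Strength / Fabric GSM
BI = 482 kPa / 329 g/m^2
BI = 1.465 kPa/(g/m^2)

1.465 kPa/(g/m^2)


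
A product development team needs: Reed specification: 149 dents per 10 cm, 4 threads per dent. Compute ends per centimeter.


Formula: EPC = (dents per 10 cm * ends per dent) / 10
Step 1: Total ends per 10 cm = 149 * 4 = 596
Step 2: EPC = 596 / 10 = 59.6 ends/cm

59.6 ends/cm


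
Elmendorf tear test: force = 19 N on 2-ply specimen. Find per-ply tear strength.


Formula: Per-ply strength = Total force / Number of plies
Per-ply = 19 N / 2
Per-ply = 9.5 N

9.5 N


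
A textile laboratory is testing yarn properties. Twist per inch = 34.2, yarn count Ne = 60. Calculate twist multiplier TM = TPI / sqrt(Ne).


Formula: TM = TPI / sqrt(Ne)
Step 1: sqrt(Ne) = sqrt(60) = 7.746
Step 2: TM = 34.2 / 7.746 = 4.42

4.42 TM


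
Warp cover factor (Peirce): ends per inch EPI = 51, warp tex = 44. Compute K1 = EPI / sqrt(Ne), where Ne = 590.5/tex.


Formula: K1 = EPI / sqrt(Ne), with Ne = 590.5 / tex_warp
Step 1: Ne = 590.5 / 44 = 13.42
Step 2: sqrt(Ne) = sqrt(13.42) = 3.6633
Step 3: K1 = 51 / 3.6633 = 13.9

13.9
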